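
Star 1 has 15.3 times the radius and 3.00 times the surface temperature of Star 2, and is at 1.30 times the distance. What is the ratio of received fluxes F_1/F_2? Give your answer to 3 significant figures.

L_1/L_2 = (R_1/R_2)²(T_1/T_2)⁴ = (15.3)² × (3.00)⁴ = 1.896×10^4.
F_1/F_2 = (L_1/L_2)/(d_1/d_2)² = 1.896×10^4 / (1.30)² = 1.122×10^4.

1.12×10^4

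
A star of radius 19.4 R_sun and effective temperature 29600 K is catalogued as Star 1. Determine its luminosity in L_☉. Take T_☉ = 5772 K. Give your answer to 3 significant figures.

L/L_☉ = (R/R_☉)² (T/T_☉)⁴ = (19.4)² × (29600/5772)⁴
       = 376.4 × (5.128)⁴ = 376.4 × 691.6 = 2.603×10^5.

2.60×10^5 L_☉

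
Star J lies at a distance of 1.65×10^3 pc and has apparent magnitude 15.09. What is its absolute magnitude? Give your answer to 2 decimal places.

M = m − 5 log₁₀(d/10 pc) = 15.09 − 5 log₁₀(1.65×10^3/10)
  = 15.09 − 5 × 2.217 = 15.09 − 11.09 = 4.00.

4.00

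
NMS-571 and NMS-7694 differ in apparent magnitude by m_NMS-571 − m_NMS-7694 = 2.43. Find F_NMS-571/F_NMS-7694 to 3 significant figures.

0.107

F_NMS-571/F_NMS-7694 = 10^(−(m_NMS-571 − m_NMS-7694)/2.5) = 10^(-2.43/2.5) = 10^-0.972 = 0.1067.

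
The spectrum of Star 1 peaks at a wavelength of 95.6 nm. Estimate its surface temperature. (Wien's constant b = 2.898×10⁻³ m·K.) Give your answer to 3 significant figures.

T = b/λ_max = 2.898×10⁻³ / (95.6×10⁻⁹) = 3.031×10^4 K.

3.03×10^4 K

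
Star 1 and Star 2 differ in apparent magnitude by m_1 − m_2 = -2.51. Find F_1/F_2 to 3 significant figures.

10.1

F_1/F_2 = 10^(−(m_1 − m_2)/2.5) = 10^(2.51/2.5) = 10^1.004 = 10.09.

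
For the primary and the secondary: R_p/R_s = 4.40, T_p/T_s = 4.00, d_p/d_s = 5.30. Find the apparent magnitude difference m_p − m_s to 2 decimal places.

L_p/L_s = (4.40)²(4.00)⁴ = 4956.
F_p/F_s = (L_p/L_s)/(d_p/d_s)² = 4956/28.09 = 176.4.
m_p − m_s = −2.5 log₁₀(176.4) = -5.62.

-5.62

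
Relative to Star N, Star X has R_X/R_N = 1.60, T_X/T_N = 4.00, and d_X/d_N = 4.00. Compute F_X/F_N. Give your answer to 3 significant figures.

L_X/L_N = (R_X/R_N)²(T_X/T_N)⁴ = (1.60)² × (4.00)⁴ = 655.4.
F_X/F_N = (L_X/L_N)/(d_X/d_N)² = 655.4 / (4.00)² = 40.96.

41.0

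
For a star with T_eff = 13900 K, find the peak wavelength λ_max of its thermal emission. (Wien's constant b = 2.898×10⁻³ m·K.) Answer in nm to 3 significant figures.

λ_max = b/T = 2.898×10⁻³ / 13900 = 2.08×10^-7 m = 208.5 nm.

208 nm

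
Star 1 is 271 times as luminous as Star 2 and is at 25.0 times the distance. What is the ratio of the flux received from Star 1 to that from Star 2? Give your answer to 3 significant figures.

0.434

F = L/(4πd²), so F_1/F_2 = (L_1/L_2) / (d_1/d_2)²
= 271 / (25.0)² = 271 / 625.0 = 0.4336.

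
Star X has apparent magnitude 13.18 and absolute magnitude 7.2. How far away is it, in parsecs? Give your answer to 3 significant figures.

m − M = 5 log₁₀(d/10 pc)
13.18 − (7.2) = 5.98 = 5 log₁₀(d/10)
d = 10 × 10^(5.98/5) = 10 × 10^1.196 = 157.0 pc.

157 pc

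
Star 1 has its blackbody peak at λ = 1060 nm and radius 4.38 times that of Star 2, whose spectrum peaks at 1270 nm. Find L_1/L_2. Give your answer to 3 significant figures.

39.5

Wien's law gives T ∝ 1/λ_max, so T_1/T_2 = λ_2/λ_1 = 1270/1060 = 1.198.
Then L ∝ R²T⁴ gives L_1/L_2 = (4.38)² × (1.198)⁴ = 19.18 × 2.061 = 39.53.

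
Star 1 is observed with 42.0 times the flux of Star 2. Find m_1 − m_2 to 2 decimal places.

m_1 − m_2 = −2.5 log₁₀(F_1/F_2) = −2.5 log₁₀(42.0) = −2.5 × (1.623) = -4.058.

-4.06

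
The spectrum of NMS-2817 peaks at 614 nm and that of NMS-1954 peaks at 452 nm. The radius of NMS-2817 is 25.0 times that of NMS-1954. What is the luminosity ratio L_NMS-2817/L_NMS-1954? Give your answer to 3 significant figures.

184

Wien's law gives T ∝ 1/λ_max, so T_NMS-2817/T_NMS-1954 = λ_NMS-1954/λ_NMS-2817 = 452/614 = 0.7362.
Then L ∝ R²T⁴ gives L_NMS-2817/L_NMS-1954 = (25.0)² × (0.7362)⁴ = 625.0 × 0.2937 = 183.6.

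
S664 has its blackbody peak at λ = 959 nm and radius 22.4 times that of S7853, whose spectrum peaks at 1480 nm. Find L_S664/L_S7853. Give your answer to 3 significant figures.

Wien's law gives T ∝ 1/λ_max, so T_S664/T_S7853 = λ_S7853/λ_S664 = 1480/959 = 1.543.
Then L ∝ R²T⁴ gives L_S664/L_S7853 = (22.4)² × (1.543)⁴ = 501.8 × 5.672 = 2846.

2.85×10^3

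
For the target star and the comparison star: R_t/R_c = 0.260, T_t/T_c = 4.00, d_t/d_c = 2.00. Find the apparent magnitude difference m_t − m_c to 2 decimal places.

L_t/L_c = (0.260)²(4.00)⁴ = 17.31.
F_t/F_c = (L_t/L_c)/(d_t/d_c)² = 17.31/4.000 = 4.326.
m_t − m_c = −2.5 log₁₀(4.326) = -1.59.

-1.59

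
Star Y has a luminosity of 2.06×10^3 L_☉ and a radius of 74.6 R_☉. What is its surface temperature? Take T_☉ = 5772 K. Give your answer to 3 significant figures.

4.50×10^3 K

T/T_☉ = (L/L_☉)^(1/4) / (R/R_☉)^(1/2)
T = 5772 × (2.06×10^3)^(1/4) / √(74.6) = 5772 × 6.737 / 8.637 = 4502 K.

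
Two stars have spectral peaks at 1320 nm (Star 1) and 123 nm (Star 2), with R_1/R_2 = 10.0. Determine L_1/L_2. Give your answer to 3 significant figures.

Wien's law gives T ∝ 1/λ_max, so T_1/T_2 = λ_2/λ_1 = 123/1320 = 0.09318.
Then L ∝ R²T⁴ gives L_1/L_2 = (10.0)² × (0.09318)⁴ = 100.0 × 7.539×10^-5 = 0.007539.

0.00754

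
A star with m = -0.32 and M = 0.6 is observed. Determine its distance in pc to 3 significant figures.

m − M = 5 log₁₀(d/10 pc)
-0.32 − (0.6) = -0.92 = 5 log₁₀(d/10)
d = 10 × 10^(-0.92/5) = 10 × 10^-0.184 = 6.546 pc.

6.55 pc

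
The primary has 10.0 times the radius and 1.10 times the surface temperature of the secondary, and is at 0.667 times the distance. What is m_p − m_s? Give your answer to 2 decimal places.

L_p/L_s = (10.0)²(1.10)⁴ = 146.4.
F_p/F_s = (L_p/L_s)/(d_p/d_s)² = 146.4/0.4449 = 329.1.
m_p − m_s = −2.5 log₁₀(329.1) = -6.29.

-6.29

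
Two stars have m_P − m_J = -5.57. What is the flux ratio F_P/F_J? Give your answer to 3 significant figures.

169

F_P/F_J = 10^(−(m_P − m_J)/2.5) = 10^(5.57/2.5) = 10^2.228 = 169.0.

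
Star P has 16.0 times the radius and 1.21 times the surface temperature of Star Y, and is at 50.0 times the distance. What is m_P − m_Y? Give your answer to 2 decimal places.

1.65

L_P/L_Y = (16.0)²(1.21)⁴ = 548.8.
F_P/F_Y = (L_P/L_Y)/(d_P/d_Y)² = 548.8/2500 = 0.2195.
m_P − m_Y = −2.5 log₁₀(0.2195) = 1.65.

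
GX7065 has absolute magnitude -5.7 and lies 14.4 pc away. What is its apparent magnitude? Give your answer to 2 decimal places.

-4.91

m = M + 5 log₁₀(d/10 pc) = -5.7 + 5 log₁₀(14.4/10)
  = -5.7 + 5 × 0.158 = -5.7 + 0.79 = -4.91.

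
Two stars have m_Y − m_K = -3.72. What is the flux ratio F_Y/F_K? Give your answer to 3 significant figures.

F_Y/F_K = 10^(−(m_Y − m_K)/2.5) = 10^(3.72/2.5) = 10^1.488 = 30.76.

30.8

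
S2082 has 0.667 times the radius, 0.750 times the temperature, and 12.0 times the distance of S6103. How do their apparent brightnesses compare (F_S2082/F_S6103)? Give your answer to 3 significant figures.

L_S2082/L_S6103 = (R_S2082/R_S6103)²(T_S2082/T_S6103)⁴ = (0.667)² × (0.750)⁴ = 0.1408.
F_S2082/F_S6103 = (L_S2082/L_S6103)/(d_S2082/d_S6103)² = 0.1408 / (12.0)² = 9.775×10^-4.

9.78×10^-4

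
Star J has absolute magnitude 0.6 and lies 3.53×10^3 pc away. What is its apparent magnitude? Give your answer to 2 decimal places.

m = M + 5 log₁₀(d/10 pc) = 0.6 + 5 log₁₀(3.53×10^3/10)
  = 0.6 + 5 × 2.548 = 0.6 + 12.74 = 13.34.

13.34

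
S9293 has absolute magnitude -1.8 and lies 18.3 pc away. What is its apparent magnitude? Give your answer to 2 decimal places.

-0.49

m = M + 5 log₁₀(d/10 pc) = -1.8 + 5 log₁₀(18.3/10)
  = -1.8 + 5 × 0.262 = -1.8 + 1.31 = -0.49.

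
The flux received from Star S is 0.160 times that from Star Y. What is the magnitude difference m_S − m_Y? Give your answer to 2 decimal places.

1.99

m_S − m_Y = −2.5 log₁₀(F_S/F_Y) = −2.5 log₁₀(0.160) = −2.5 × (-0.796) = 1.990.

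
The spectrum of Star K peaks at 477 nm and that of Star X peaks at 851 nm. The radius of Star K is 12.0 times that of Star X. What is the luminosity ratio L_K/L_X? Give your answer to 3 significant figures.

1.46×10^3

Wien's law gives T ∝ 1/λ_max, so T_K/T_X = λ_X/λ_K = 851/477 = 1.784.
Then L ∝ R²T⁴ gives L_K/L_X = (12.0)² × (1.784)⁴ = 144.0 × 10.13 = 1459.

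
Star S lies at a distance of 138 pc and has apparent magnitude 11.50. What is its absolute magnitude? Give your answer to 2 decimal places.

5.80

M = m − 5 log₁₀(d/10 pc) = 11.50 − 5 log₁₀(138/10)
  = 11.50 − 5 × 1.140 = 11.50 − 5.70 = 5.80.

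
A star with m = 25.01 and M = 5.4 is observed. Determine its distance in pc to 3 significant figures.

8.36×10^4 pc

m − M = 5 log₁₀(d/10 pc)
25.01 − (5.4) = 19.61 = 5 log₁₀(d/10)
d = 10 × 10^(19.61/5) = 10 × 10^3.922 = 8.356×10^4 pc.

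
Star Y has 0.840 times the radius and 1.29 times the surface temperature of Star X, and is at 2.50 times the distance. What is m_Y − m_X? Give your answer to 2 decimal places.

L_Y/L_X = (0.840)²(1.29)⁴ = 1.954.
F_Y/F_X = (L_Y/L_X)/(d_Y/d_X)² = 1.954/6.250 = 0.3126.
m_Y − m_X = −2.5 log₁₀(0.3126) = 1.26.

1.26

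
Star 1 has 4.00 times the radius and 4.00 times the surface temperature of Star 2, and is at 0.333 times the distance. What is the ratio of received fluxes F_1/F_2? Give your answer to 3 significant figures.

L_1/L_2 = (R_1/R_2)²(T_1/T_2)⁴ = (4.00)² × (4.00)⁴ = 4096.
F_1/F_2 = (L_1/L_2)/(d_1/d_2)² = 4096 / (0.333)² = 3.694×10^4.

3.69×10^4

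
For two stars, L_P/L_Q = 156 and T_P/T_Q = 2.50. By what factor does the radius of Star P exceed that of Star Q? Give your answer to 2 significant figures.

L ∝ R²T⁴ gives R ∝ √L / T², so
R_P/R_Q = √(156) / (2.50)² = 12.49 / 6.250 = 1.998.

2.0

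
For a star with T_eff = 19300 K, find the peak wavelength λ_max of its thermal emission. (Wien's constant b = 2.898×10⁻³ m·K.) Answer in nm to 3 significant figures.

150 nm

λ_max = b/T = 2.898×10⁻³ / 19300 = 1.50×10^-7 m = 150.2 nm.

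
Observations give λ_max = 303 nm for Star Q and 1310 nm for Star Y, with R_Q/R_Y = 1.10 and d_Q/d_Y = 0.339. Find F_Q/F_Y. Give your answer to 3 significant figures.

3.68×10^3

Wien's law: T_Q/T_Y = λ_Y/λ_Q = 1310/303 = 4.323.
L_Q/L_Y = (R_Q/R_Y)²(T_Q/T_Y)⁴ = (1.10)²(4.323)⁴ = 422.8.
F_Q/F_Y = (L_Q/L_Y)/(d_Q/d_Y)² = 422.8/(0.339)² = 3679.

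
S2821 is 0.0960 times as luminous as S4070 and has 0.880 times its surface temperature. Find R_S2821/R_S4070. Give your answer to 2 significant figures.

L ∝ R²T⁴ gives R ∝ √L / T², so
R_S2821/R_S4070 = √(0.0960) / (0.880)² = 0.3098 / 0.7744 = 0.4001.

0.40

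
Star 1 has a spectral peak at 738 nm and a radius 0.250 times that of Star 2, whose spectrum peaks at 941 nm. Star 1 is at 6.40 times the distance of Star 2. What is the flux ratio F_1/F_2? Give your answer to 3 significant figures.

Wien's law: T_1/T_2 = λ_2/λ_1 = 941/738 = 1.275.
L_1/L_2 = (R_1/R_2)²(T_1/T_2)⁴ = (0.250)²(1.275)⁴ = 0.1652.
F_1/F_2 = (L_1/L_2)/(d_1/d_2)² = 0.1652/(6.40)² = 0.004033.

0.00403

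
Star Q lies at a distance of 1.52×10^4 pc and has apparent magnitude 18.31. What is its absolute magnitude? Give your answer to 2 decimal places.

M = m − 5 log₁₀(d/10 pc) = 18.31 − 5 log₁₀(1.52×10^4/10)
  = 18.31 − 5 × 3.182 = 18.31 − 15.91 = 2.40.

2.40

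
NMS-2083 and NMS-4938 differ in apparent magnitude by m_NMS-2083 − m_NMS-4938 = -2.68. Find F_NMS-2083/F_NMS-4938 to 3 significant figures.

F_NMS-2083/F_NMS-4938 = 10^(−(m_NMS-2083 − m_NMS-4938)/2.5) = 10^(2.68/2.5) = 10^1.072 = 11.80.

11.8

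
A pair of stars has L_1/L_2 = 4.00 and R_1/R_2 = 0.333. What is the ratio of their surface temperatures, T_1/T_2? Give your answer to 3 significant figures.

L ∝ R²T⁴ gives T ∝ (L/R²)^(1/4), so
T_1/T_2 = (4.00 / 0.333²)^(1/4) = (36.07)^(1/4) = 2.451.

2.45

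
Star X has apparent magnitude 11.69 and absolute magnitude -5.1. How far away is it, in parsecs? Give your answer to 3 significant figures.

2.28×10^4 pc

m − M = 5 log₁₀(d/10 pc)
11.69 − (-5.1) = 16.79 = 5 log₁₀(d/10)
d = 10 × 10^(16.79/5) = 10 × 10^3.358 = 2.280×10^4 pc.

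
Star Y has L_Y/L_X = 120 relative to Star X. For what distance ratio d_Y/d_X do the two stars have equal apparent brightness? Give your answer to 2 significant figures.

Equal flux requires L_Y/d_Y² = L_X/d_X², so d_Y/d_X = √(L_Y/L_X)
= √(120) = 10.95.

11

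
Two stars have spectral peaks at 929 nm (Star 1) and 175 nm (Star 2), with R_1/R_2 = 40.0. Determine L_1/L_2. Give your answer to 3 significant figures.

2.01

Wien's law gives T ∝ 1/λ_max, so T_1/T_2 = λ_2/λ_1 = 175/929 = 0.1884.
Then L ∝ R²T⁴ gives L_1/L_2 = (40.0)² × (0.1884)⁴ = 1600 × 0.001259 = 2.015.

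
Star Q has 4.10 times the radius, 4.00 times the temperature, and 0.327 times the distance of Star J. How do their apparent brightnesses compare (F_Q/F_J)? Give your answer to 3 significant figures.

4.02×10^4

L_Q/L_J = (R_Q/R_J)²(T_Q/T_J)⁴ = (4.10)² × (4.00)⁴ = 4303.
F_Q/F_J = (L_Q/L_J)/(d_Q/d_J)² = 4303 / (0.327)² = 4.025×10^4.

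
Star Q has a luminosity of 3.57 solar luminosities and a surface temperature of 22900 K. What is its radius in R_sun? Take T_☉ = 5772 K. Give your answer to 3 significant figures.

0.120 R_sun

R/R_☉ = √(L/L_☉) / (T/T_☉)² = √(3.57) / (3.967)²
       = 1.889 / 15.74 = 0.1200.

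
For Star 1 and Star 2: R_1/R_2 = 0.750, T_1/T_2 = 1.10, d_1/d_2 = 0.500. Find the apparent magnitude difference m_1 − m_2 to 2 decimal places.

-1.29

L_1/L_2 = (0.750)²(1.10)⁴ = 0.8236.
F_1/F_2 = (L_1/L_2)/(d_1/d_2)² = 0.8236/0.2500 = 3.294.
m_1 − m_2 = −2.5 log₁₀(3.294) = -1.29.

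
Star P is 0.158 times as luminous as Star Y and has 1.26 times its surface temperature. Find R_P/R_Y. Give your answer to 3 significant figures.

L ∝ R²T⁴ gives R ∝ √L / T², so
R_P/R_Y = √(0.158) / (1.26)² = 0.3975 / 1.588 = 0.2504.

0.250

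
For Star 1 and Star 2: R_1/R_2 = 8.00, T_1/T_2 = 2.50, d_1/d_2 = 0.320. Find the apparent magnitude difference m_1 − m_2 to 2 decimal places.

-10.97

L_1/L_2 = (8.00)²(2.50)⁴ = 2500.
F_1/F_2 = (L_1/L_2)/(d_1/d_2)² = 2500/0.1024 = 2.441×10^4.
m_1 − m_2 = −2.5 log₁₀(2.441×10^4) = -10.97.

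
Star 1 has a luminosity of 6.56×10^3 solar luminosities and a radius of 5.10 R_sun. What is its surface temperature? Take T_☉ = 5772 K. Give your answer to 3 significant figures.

T/T_☉ = (L/L_☉)^(1/4) / (R/R_☉)^(1/2)
T = 5772 × (6.56×10^3)^(1/4) / √(5.10) = 5772 × 9.000 / 2.258 = 2.300×10^4 K.

2.30×10^4 K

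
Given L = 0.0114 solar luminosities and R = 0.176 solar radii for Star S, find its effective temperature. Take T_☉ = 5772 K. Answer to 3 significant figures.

4.50×10^3 K

T/T_☉ = (L/L_☉)^(1/4) / (R/R_☉)^(1/2)
T = 5772 × (0.0114)^(1/4) / √(0.176) = 5772 × 0.3268 / 0.4195 = 4496 K.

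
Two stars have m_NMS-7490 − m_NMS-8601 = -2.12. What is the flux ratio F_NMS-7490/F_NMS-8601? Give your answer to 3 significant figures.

7.05

F_NMS-7490/F_NMS-8601 = 10^(−(m_NMS-7490 − m_NMS-8601)/2.5) = 10^(2.12/2.5) = 10^0.848 = 7.047.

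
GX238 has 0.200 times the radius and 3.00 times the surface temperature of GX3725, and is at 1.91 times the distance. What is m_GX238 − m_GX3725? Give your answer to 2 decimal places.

L_GX238/L_GX3725 = (0.200)²(3.00)⁴ = 3.240.
F_GX238/F_GX3725 = (L_GX238/L_GX3725)/(d_GX238/d_GX3725)² = 3.240/3.648 = 0.8881.
m_GX238 − m_GX3725 = −2.5 log₁₀(0.8881) = 0.13.

0.13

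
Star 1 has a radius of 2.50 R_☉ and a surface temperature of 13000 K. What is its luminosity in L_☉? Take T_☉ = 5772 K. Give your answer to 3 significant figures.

L/L_☉ = (R/R_☉)² (T/T_☉)⁴ = (2.50)² × (13000/5772)⁴
       = 6.250 × (2.252)⁴ = 6.250 × 25.73 = 160.8.

161 L_☉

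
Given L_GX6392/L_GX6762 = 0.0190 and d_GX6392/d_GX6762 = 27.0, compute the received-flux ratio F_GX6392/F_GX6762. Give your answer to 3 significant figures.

2.61×10^-5

F = L/(4πd²), so F_GX6392/F_GX6762 = (L_GX6392/L_GX6762) / (d_GX6392/d_GX6762)²
= 0.0190 / (27.0)² = 0.0190 / 729.0 = 2.606×10^-5.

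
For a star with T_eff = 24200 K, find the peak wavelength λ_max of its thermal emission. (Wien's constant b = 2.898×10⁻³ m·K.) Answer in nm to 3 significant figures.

120 nm

λ_max = b/T = 2.898×10⁻³ / 24200 = 1.20×10^-7 m = 119.8 nm.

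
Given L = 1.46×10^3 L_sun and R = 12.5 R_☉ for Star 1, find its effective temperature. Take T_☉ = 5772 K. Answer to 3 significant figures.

1.01×10^4 K

T/T_☉ = (L/L_☉)^(1/4) / (R/R_☉)^(1/2)
T = 5772 × (1.46×10^3)^(1/4) / √(12.5) = 5772 × 6.181 / 3.536 = 1.009×10^4 K.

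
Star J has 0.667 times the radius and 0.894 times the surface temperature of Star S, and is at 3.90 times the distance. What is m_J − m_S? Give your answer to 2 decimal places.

4.32

L_J/L_S = (0.667)²(0.894)⁴ = 0.2842.
F_J/F_S = (L_J/L_S)/(d_J/d_S)² = 0.2842/15.21 = 0.01868.
m_J − m_S = −2.5 log₁₀(0.01868) = 4.32.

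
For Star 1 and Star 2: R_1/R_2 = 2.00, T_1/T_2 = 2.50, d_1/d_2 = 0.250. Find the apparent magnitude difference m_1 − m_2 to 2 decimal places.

L_1/L_2 = (2.00)²(2.50)⁴ = 156.2.
F_1/F_2 = (L_1/L_2)/(d_1/d_2)² = 156.2/0.06250 = 2500.
m_1 − m_2 = −2.5 log₁₀(2500) = -8.49.

-8.49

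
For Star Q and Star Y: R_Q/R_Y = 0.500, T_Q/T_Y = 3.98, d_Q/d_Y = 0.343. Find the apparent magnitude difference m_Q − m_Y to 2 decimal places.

-6.82

L_Q/L_Y = (0.500)²(3.98)⁴ = 62.73.
F_Q/F_Y = (L_Q/L_Y)/(d_Q/d_Y)² = 62.73/0.1176 = 533.2.
m_Q − m_Y = −2.5 log₁₀(533.2) = -6.82.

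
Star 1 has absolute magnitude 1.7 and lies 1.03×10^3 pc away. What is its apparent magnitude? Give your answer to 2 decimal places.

m = M + 5 log₁₀(d/10 pc) = 1.7 + 5 log₁₀(1.03×10^3/10)
  = 1.7 + 5 × 2.013 = 1.7 + 10.06 = 11.76.

11.76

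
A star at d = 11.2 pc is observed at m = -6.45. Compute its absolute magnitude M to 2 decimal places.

M = m − 5 log₁₀(d/10 pc) = -6.45 − 5 log₁₀(11.2/10)
  = -6.45 − 5 × 0.049 = -6.45 − 0.25 = -6.70.

-6.70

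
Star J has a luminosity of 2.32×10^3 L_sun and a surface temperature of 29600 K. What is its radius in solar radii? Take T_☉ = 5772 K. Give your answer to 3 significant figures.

1.83 solar radii

R/R_☉ = √(L/L_☉) / (T/T_☉)² = √(2.32×10^3) / (5.128)²
       = 48.17 / 26.30 = 1.832.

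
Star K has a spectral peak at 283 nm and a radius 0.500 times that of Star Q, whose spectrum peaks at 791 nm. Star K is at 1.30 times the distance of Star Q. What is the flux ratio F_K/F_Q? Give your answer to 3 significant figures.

Wien's law: T_K/T_Q = λ_Q/λ_K = 791/283 = 2.795.
L_K/L_Q = (R_K/R_Q)²(T_K/T_Q)⁴ = (0.500)²(2.795)⁴ = 15.26.
F_K/F_Q = (L_K/L_Q)/(d_K/d_Q)² = 15.26/(1.30)² = 9.028.

9.03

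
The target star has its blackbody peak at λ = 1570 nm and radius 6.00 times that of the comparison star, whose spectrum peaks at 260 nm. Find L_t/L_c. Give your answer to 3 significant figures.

0.0271

Wien's law gives T ∝ 1/λ_max, so T_t/T_c = λ_c/λ_t = 260/1570 = 0.1656.
Then L ∝ R²T⁴ gives L_t/L_c = (6.00)² × (0.1656)⁴ = 36.00 × 7.521×10^-4 = 0.02708.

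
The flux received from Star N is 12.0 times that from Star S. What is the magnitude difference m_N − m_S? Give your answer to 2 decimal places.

-2.70

m_N − m_S = −2.5 log₁₀(F_N/F_S) = −2.5 log₁₀(12.0) = −2.5 × (1.079) = -2.698.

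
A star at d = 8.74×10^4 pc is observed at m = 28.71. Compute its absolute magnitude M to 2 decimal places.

M = m − 5 log₁₀(d/10 pc) = 28.71 − 5 log₁₀(8.74×10^4/10)
  = 28.71 − 5 × 3.942 = 28.71 − 19.71 = 9.00.

9.00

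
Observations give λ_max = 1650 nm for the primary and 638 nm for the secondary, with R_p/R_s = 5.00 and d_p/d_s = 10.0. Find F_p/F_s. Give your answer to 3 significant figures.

0.00559

Wien's law: T_p/T_s = λ_s/λ_p = 638/1650 = 0.3867.
L_p/L_s = (R_p/R_s)²(T_p/T_s)⁴ = (5.00)²(0.3867)⁴ = 0.5588.
F_p/F_s = (L_p/L_s)/(d_p/d_s)² = 0.5588/(10.0)² = 0.005588.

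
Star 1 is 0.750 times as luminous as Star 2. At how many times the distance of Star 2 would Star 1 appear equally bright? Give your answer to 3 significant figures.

Equal flux requires L_1/d_1² = L_2/d_2², so d_1/d_2 = √(L_1/L_2)
= √(0.750) = 0.8660.

0.866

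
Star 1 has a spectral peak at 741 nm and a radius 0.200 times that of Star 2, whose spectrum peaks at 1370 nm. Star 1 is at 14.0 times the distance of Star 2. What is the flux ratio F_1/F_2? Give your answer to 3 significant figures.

Wien's law: T_1/T_2 = λ_2/λ_1 = 1370/741 = 1.849.
L_1/L_2 = (R_1/R_2)²(T_1/T_2)⁴ = (0.200)²(1.849)⁴ = 0.4674.
F_1/F_2 = (L_1/L_2)/(d_1/d_2)² = 0.4674/(14.0)² = 0.002385.

0.00238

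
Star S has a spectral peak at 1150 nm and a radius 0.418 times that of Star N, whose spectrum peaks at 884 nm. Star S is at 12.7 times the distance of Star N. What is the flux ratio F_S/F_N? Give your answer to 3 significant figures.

3.78×10^-4

Wien's law: T_S/T_N = λ_N/λ_S = 884/1150 = 0.7687.
L_S/L_N = (R_S/R_N)²(T_S/T_N)⁴ = (0.418)²(0.7687)⁴ = 0.06101.
F_S/F_N = (L_S/L_N)/(d_S/d_N)² = 0.06101/(12.7)² = 3.782×10^-4.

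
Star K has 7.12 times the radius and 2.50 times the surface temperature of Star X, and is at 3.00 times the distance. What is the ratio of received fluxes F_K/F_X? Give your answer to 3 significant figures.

L_K/L_X = (R_K/R_X)²(T_K/T_X)⁴ = (7.12)² × (2.50)⁴ = 1980.
F_K/F_X = (L_K/L_X)/(d_K/d_X)² = 1980 / (3.00)² = 220.0.

220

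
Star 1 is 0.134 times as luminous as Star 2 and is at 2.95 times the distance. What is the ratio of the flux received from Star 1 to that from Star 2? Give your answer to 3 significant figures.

F = L/(4πd²), so F_1/F_2 = (L_1/L_2) / (d_1/d_2)²
= 0.134 / (2.95)² = 0.134 / 8.703 = 0.01540.

0.0154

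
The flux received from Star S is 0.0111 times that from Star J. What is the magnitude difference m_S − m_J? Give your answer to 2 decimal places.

m_S − m_J = −2.5 log₁₀(F_S/F_J) = −2.5 log₁₀(0.0111) = −2.5 × (-1.955) = 4.887.

4.89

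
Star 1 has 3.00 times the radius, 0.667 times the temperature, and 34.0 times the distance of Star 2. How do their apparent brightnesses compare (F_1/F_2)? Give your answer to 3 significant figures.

L_1/L_2 = (R_1/R_2)²(T_1/T_2)⁴ = (3.00)² × (0.667)⁴ = 1.781.
F_1/F_2 = (L_1/L_2)/(d_1/d_2)² = 1.781 / (34.0)² = 0.001541.

0.00154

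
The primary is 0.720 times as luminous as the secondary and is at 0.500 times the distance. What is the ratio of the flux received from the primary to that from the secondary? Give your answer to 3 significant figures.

2.88

F = L/(4πd²), so F_p/F_s = (L_p/L_s) / (d_p/d_s)²
= 0.720 / (0.500)² = 0.720 / 0.2500 = 2.880.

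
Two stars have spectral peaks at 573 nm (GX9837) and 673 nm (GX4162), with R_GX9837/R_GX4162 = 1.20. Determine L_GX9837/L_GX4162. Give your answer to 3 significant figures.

Wien's law gives T ∝ 1/λ_max, so T_GX9837/T_GX4162 = λ_GX4162/λ_GX9837 = 673/573 = 1.175.
Then L ∝ R²T⁴ gives L_GX9837/L_GX4162 = (1.20)² × (1.175)⁴ = 1.440 × 1.903 = 2.740.

2.74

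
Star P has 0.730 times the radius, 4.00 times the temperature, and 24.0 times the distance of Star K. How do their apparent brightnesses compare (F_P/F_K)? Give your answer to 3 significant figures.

0.237

L_P/L_K = (R_P/R_K)²(T_P/T_K)⁴ = (0.730)² × (4.00)⁴ = 136.4.
F_P/F_K = (L_P/L_K)/(d_P/d_K)² = 136.4 / (24.0)² = 0.2368.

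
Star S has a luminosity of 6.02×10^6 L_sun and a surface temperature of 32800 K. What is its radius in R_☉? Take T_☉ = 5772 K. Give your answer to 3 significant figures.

R/R_☉ = √(L/L_☉) / (T/T_☉)² = √(6.02×10^6) / (5.683)²
       = 2454 / 32.29 = 75.98.

76.0 R_☉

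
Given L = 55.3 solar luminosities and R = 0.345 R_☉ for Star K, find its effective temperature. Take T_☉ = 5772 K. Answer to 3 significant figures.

2.68×10^4 K

T/T_☉ = (L/L_☉)^(1/4) / (R/R_☉)^(1/2)
T = 5772 × (55.3)^(1/4) / √(0.345) = 5772 × 2.727 / 0.5874 = 2.680×10^4 K.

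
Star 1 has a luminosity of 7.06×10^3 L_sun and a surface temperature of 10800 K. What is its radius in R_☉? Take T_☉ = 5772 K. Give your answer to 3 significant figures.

24.0 R_☉

R/R_☉ = √(L/L_☉) / (T/T_☉)² = √(7.06×10^3) / (1.871)²
       = 84.02 / 3.501 = 24.00.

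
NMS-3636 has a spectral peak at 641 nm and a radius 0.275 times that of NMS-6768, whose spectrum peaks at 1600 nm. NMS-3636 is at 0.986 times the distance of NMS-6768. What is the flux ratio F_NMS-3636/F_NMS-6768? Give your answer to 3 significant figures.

Wien's law: T_NMS-3636/T_NMS-6768 = λ_NMS-6768/λ_NMS-3636 = 1600/641 = 2.496.
L_NMS-3636/L_NMS-6768 = (R_NMS-3636/R_NMS-6768)²(T_NMS-3636/T_NMS-6768)⁴ = (0.275)²(2.496)⁴ = 2.936.
F_NMS-3636/F_NMS-6768 = (L_NMS-3636/L_NMS-6768)/(d_NMS-3636/d_NMS-6768)² = 2.936/(0.986)² = 3.020.

3.02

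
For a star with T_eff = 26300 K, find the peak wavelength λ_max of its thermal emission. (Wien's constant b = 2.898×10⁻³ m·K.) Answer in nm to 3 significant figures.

λ_max = b/T = 2.898×10⁻³ / 26300 = 1.10×10^-7 m = 110.2 nm.

110 nm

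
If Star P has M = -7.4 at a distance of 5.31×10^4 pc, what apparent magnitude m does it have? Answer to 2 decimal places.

11.23

m = M + 5 log₁₀(d/10 pc) = -7.4 + 5 log₁₀(5.31×10^4/10)
  = -7.4 + 5 × 3.725 = -7.4 + 18.63 = 11.23.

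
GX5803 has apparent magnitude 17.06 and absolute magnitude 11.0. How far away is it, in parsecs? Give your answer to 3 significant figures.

163 pc

m − M = 5 log₁₀(d/10 pc)
17.06 − (11.0) = 6.06 = 5 log₁₀(d/10)
d = 10 × 10^(6.06/5) = 10 × 10^1.212 = 162.9 pc.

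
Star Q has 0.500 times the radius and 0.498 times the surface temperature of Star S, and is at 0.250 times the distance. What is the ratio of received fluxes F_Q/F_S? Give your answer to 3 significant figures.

0.246

L_Q/L_S = (R_Q/R_S)²(T_Q/T_S)⁴ = (0.500)² × (0.498)⁴ = 0.01538.
F_Q/F_S = (L_Q/L_S)/(d_Q/d_S)² = 0.01538 / (0.250)² = 0.2460.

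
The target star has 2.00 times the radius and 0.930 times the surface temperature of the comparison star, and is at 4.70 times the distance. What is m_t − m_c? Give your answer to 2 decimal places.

L_t/L_c = (2.00)²(0.930)⁴ = 2.992.
F_t/F_c = (L_t/L_c)/(d_t/d_c)² = 2.992/22.09 = 0.1355.
m_t − m_c = −2.5 log₁₀(0.1355) = 2.17.

2.17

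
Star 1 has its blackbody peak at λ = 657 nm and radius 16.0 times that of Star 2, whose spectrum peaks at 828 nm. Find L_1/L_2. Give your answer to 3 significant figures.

646

Wien's law gives T ∝ 1/λ_max, so T_1/T_2 = λ_2/λ_1 = 828/657 = 1.260.
Then L ∝ R²T⁴ gives L_1/L_2 = (16.0)² × (1.260)⁴ = 256.0 × 2.523 = 645.8.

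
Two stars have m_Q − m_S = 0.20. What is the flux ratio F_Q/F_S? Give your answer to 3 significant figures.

0.832

F_Q/F_S = 10^(−(m_Q − m_S)/2.5) = 10^(-0.20/2.5) = 10^-0.080 = 0.8318.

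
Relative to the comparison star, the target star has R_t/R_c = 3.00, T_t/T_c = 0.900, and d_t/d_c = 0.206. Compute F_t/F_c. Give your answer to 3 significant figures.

139

L_t/L_c = (R_t/R_c)²(T_t/T_c)⁴ = (3.00)² × (0.900)⁴ = 5.905.
F_t/F_c = (L_t/L_c)/(d_t/d_c)² = 5.905 / (0.206)² = 139.1.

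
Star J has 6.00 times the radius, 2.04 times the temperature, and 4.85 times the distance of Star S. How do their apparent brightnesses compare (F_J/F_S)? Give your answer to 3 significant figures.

L_J/L_S = (R_J/R_S)²(T_J/T_S)⁴ = (6.00)² × (2.04)⁴ = 623.5.
F_J/F_S = (L_J/L_S)/(d_J/d_S)² = 623.5 / (4.85)² = 26.51.

26.5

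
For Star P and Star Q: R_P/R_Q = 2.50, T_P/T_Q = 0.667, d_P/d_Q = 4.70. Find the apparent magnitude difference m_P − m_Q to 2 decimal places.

L_P/L_Q = (2.50)²(0.667)⁴ = 1.237.
F_P/F_Q = (L_P/L_Q)/(d_P/d_Q)² = 1.237/22.09 = 0.05600.
m_P − m_Q = −2.5 log₁₀(0.05600) = 3.13.

3.13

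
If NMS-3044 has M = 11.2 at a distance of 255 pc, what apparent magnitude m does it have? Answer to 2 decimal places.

m = M + 5 log₁₀(d/10 pc) = 11.2 + 5 log₁₀(255/10)
  = 11.2 + 5 × 1.407 = 11.2 + 7.03 = 18.23.

18.23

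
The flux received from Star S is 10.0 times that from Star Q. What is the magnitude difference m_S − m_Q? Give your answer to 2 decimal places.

m_S − m_Q = −2.5 log₁₀(F_S/F_Q) = −2.5 log₁₀(10.0) = −2.5 × (1.000) = -2.500.

-2.50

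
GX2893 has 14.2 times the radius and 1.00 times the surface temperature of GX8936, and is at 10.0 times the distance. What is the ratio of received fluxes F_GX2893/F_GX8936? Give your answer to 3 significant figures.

2.02

L_GX2893/L_GX8936 = (R_GX2893/R_GX8936)²(T_GX2893/T_GX8936)⁴ = (14.2)² × (1.00)⁴ = 201.6.
F_GX2893/F_GX8936 = (L_GX2893/L_GX8936)/(d_GX2893/d_GX8936)² = 201.6 / (10.0)² = 2.016.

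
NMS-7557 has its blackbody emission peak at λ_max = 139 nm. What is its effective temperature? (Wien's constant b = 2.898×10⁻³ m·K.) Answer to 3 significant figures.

2.08×10^4 K

T = b/λ_max = 2.898×10⁻³ / (139×10⁻⁹) = 2.085×10^4 K.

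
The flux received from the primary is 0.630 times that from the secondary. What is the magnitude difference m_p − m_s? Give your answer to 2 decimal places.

m_p − m_s = −2.5 log₁₀(F_p/F_s) = −2.5 log₁₀(0.630) = −2.5 × (-0.201) = 0.502.

0.50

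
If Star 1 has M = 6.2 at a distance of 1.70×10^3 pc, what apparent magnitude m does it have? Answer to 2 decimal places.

17.35

m = M + 5 log₁₀(d/10 pc) = 6.2 + 5 log₁₀(1.70×10^3/10)
  = 6.2 + 5 × 2.230 = 6.2 + 11.15 = 17.35.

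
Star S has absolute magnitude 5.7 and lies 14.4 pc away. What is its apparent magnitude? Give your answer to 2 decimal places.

m = M + 5 log₁₀(d/10 pc) = 5.7 + 5 log₁₀(14.4/10)
  = 5.7 + 5 × 0.158 = 5.7 + 0.79 = 6.49.

6.49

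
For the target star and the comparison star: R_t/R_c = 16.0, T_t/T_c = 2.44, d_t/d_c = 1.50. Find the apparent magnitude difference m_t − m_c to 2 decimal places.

L_t/L_c = (16.0)²(2.44)⁴ = 9074.
F_t/F_c = (L_t/L_c)/(d_t/d_c)² = 9074/2.250 = 4033.
m_t − m_c = −2.5 log₁₀(4033) = -9.01.

-9.01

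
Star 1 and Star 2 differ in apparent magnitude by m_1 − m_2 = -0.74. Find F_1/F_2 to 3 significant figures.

F_1/F_2 = 10^(−(m_1 − m_2)/2.5) = 10^(0.74/2.5) = 10^0.296 = 1.977.

1.98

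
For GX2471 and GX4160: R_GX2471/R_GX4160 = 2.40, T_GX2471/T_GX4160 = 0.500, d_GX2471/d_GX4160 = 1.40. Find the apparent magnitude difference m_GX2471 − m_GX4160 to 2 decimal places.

1.84

L_GX2471/L_GX4160 = (2.40)²(0.500)⁴ = 0.3600.
F_GX2471/F_GX4160 = (L_GX2471/L_GX4160)/(d_GX2471/d_GX4160)² = 0.3600/1.960 = 0.1837.
m_GX2471 − m_GX4160 = −2.5 log₁₀(0.1837) = 1.84.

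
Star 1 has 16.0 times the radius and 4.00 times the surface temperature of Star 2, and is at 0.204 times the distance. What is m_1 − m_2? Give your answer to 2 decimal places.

L_1/L_2 = (16.0)²(4.00)⁴ = 6.554×10^4.
F_1/F_2 = (L_1/L_2)/(d_1/d_2)² = 6.554×10^4/0.04162 = 1.575×10^6.
m_1 − m_2 = −2.5 log₁₀(1.575×10^6) = -15.49.

-15.49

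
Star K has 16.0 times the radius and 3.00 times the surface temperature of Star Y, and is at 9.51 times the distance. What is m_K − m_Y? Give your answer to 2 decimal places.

-5.90

L_K/L_Y = (16.0)²(3.00)⁴ = 2.074×10^4.
F_K/F_Y = (L_K/L_Y)/(d_K/d_Y)² = 2.074×10^4/90.44 = 229.3.
m_K − m_Y = −2.5 log₁₀(229.3) = -5.90.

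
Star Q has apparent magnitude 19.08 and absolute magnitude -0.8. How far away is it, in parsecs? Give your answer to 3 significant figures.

9.46×10^4 pc

m − M = 5 log₁₀(d/10 pc)
19.08 − (-0.8) = 19.88 = 5 log₁₀(d/10)
d = 10 × 10^(19.88/5) = 10 × 10^3.976 = 9.462×10^4 pc.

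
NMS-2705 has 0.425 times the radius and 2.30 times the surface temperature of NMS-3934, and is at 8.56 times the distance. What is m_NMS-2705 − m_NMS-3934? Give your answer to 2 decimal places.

2.90

L_NMS-2705/L_NMS-3934 = (0.425)²(2.30)⁴ = 5.055.
F_NMS-2705/F_NMS-3934 = (L_NMS-2705/L_NMS-3934)/(d_NMS-2705/d_NMS-3934)² = 5.055/73.27 = 0.06898.
m_NMS-2705 − m_NMS-3934 = −2.5 log₁₀(0.06898) = 2.90.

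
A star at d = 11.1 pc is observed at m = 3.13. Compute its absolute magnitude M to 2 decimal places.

2.90

M = m − 5 log₁₀(d/10 pc) = 3.13 − 5 log₁₀(11.1/10)
  = 3.13 − 5 × 0.045 = 3.13 − 0.23 = 2.90.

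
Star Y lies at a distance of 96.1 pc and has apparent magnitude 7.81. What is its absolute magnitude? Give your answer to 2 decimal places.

2.90

M = m − 5 log₁₀(d/10 pc) = 7.81 − 5 log₁₀(96.1/10)
  = 7.81 − 5 × 0.983 = 7.81 − 4.91 = 2.90.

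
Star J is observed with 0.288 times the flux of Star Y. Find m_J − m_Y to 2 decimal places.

m_J − m_Y = −2.5 log₁₀(F_J/F_Y) = −2.5 log₁₀(0.288) = −2.5 × (-0.541) = 1.352.

1.35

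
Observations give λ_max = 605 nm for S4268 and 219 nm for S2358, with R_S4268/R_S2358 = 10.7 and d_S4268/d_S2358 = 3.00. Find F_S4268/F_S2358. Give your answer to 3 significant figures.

0.218

Wien's law: T_S4268/T_S2358 = λ_S2358/λ_S4268 = 219/605 = 0.3620.
L_S4268/L_S2358 = (R_S4268/R_S2358)²(T_S4268/T_S2358)⁴ = (10.7)²(0.3620)⁴ = 1.966.
F_S4268/F_S2358 = (L_S4268/L_S2358)/(d_S4268/d_S2358)² = 1.966/(3.00)² = 0.2184.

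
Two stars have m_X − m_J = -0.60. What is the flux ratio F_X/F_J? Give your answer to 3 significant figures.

F_X/F_J = 10^(−(m_X − m_J)/2.5) = 10^(0.60/2.5) = 10^0.240 = 1.738.

1.74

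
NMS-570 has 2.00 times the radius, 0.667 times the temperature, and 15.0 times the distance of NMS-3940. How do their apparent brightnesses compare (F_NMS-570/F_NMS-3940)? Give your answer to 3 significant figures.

L_NMS-570/L_NMS-3940 = (R_NMS-570/R_NMS-3940)²(T_NMS-570/T_NMS-3940)⁴ = (2.00)² × (0.667)⁴ = 0.7917.
F_NMS-570/F_NMS-3940 = (L_NMS-570/L_NMS-3940)/(d_NMS-570/d_NMS-3940)² = 0.7917 / (15.0)² = 0.003519.

0.00352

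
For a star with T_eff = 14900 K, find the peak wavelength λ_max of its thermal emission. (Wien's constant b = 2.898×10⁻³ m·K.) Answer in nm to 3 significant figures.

194 nm

λ_max = b/T = 2.898×10⁻³ / 14900 = 1.94×10^-7 m = 194.5 nm.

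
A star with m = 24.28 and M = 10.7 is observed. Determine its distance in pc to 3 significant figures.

5.20×10^3 pc

m − M = 5 log₁₀(d/10 pc)
24.28 − (10.7) = 13.58 = 5 log₁₀(d/10)
d = 10 × 10^(13.58/5) = 10 × 10^2.716 = 5200 pc.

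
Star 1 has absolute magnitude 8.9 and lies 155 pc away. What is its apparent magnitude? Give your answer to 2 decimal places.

m = M + 5 log₁₀(d/10 pc) = 8.9 + 5 log₁₀(155/10)
  = 8.9 + 5 × 1.190 = 8.9 + 5.95 = 14.85.

14.85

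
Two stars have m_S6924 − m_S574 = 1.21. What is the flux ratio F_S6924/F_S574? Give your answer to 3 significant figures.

0.328

F_S6924/F_S574 = 10^(−(m_S6924 − m_S574)/2.5) = 10^(-1.21/2.5) = 10^-0.484 = 0.3281.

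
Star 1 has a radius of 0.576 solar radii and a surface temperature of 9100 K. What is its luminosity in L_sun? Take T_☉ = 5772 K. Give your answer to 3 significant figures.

L/L_☉ = (R/R_☉)² (T/T_☉)⁴ = (0.576)² × (9100/5772)⁴
       = 0.3318 × (1.577)⁴ = 0.3318 × 6.178 = 2.050.

2.05 L_sun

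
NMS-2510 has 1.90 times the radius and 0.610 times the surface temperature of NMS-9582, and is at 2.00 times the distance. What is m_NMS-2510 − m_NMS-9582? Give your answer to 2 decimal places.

L_NMS-2510/L_NMS-9582 = (1.90)²(0.610)⁴ = 0.4998.
F_NMS-2510/F_NMS-9582 = (L_NMS-2510/L_NMS-9582)/(d_NMS-2510/d_NMS-9582)² = 0.4998/4.000 = 0.1250.
m_NMS-2510 − m_NMS-9582 = −2.5 log₁₀(0.1250) = 2.26.

2.26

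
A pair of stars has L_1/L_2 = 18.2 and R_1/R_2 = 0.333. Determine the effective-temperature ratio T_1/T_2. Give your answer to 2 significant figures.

3.6

L ∝ R²T⁴ gives T ∝ (L/R²)^(1/4), so
T_1/T_2 = (18.2 / 0.333²)^(1/4) = (164.1)^(1/4) = 3.579.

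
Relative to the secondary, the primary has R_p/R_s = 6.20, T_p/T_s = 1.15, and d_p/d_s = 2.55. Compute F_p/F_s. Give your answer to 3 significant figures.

L_p/L_s = (R_p/R_s)²(T_p/T_s)⁴ = (6.20)² × (1.15)⁴ = 67.23.
F_p/F_s = (L_p/L_s)/(d_p/d_s)² = 67.23 / (2.55)² = 10.34.

10.3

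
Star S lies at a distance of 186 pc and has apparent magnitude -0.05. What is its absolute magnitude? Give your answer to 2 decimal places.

-6.40

M = m − 5 log₁₀(d/10 pc) = -0.05 − 5 log₁₀(186/10)
  = -0.05 − 5 × 1.270 = -0.05 − 6.35 = -6.40.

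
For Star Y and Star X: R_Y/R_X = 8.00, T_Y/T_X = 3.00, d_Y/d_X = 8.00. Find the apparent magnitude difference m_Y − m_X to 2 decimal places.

-4.77

L_Y/L_X = (8.00)²(3.00)⁴ = 5184.
F_Y/F_X = (L_Y/L_X)/(d_Y/d_X)² = 5184/64.00 = 81.00.
m_Y − m_X = −2.5 log₁₀(81.00) = -4.77.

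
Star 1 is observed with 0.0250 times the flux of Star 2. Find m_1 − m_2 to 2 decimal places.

m_1 − m_2 = −2.5 log₁₀(F_1/F_2) = −2.5 log₁₀(0.0250) = −2.5 × (-1.602) = 4.005.

4.01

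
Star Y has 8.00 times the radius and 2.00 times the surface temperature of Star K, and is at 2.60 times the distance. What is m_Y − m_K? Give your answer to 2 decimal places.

L_Y/L_K = (8.00)²(2.00)⁴ = 1024.
F_Y/F_K = (L_Y/L_K)/(d_Y/d_K)² = 1024/6.760 = 151.5.
m_Y − m_K = −2.5 log₁₀(151.5) = -5.45.

-5.45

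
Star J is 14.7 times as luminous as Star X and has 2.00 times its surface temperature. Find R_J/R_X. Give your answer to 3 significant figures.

0.959

L ∝ R²T⁴ gives R ∝ √L / T², so
R_J/R_X = √(14.7) / (2.00)² = 3.834 / 4.000 = 0.9585.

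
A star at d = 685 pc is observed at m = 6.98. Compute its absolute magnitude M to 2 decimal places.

-2.20

M = m − 5 log₁₀(d/10 pc) = 6.98 − 5 log₁₀(685/10)
  = 6.98 − 5 × 1.836 = 6.98 − 9.18 = -2.20.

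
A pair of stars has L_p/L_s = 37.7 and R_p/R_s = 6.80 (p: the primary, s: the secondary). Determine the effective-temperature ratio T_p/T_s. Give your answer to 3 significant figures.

0.950

L ∝ R²T⁴ gives T ∝ (L/R²)^(1/4), so
T_p/T_s = (37.7 / 6.80²)^(1/4) = (0.8153)^(1/4) = 0.9502.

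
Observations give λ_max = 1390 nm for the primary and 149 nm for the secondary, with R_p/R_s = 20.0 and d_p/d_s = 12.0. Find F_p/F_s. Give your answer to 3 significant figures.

Wien's law: T_p/T_s = λ_s/λ_p = 149/1390 = 0.1072.
L_p/L_s = (R_p/R_s)²(T_p/T_s)⁴ = (20.0)²(0.1072)⁴ = 0.05281.
F_p/F_s = (L_p/L_s)/(d_p/d_s)² = 0.05281/(12.0)² = 3.668×10^-4.

3.67×10^-4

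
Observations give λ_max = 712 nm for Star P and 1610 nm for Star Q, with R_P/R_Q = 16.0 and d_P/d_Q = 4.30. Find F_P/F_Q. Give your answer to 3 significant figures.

Wien's law: T_P/T_Q = λ_Q/λ_P = 1610/712 = 2.261.
L_P/L_Q = (R_P/R_Q)²(T_P/T_Q)⁴ = (16.0)²(2.261)⁴ = 6693.
F_P/F_Q = (L_P/L_Q)/(d_P/d_Q)² = 6693/(4.30)² = 362.0.

362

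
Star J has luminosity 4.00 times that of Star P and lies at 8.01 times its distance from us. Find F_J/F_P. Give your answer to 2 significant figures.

F = L/(4πd²), so F_J/F_P = (L_J/L_P) / (d_J/d_P)²
= 4.00 / (8.01)² = 4.00 / 64.16 = 0.06234.

0.062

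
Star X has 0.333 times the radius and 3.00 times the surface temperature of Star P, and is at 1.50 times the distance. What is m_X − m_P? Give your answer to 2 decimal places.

L_X/L_P = (0.333)²(3.00)⁴ = 8.982.
F_X/F_P = (L_X/L_P)/(d_X/d_P)² = 8.982/2.250 = 3.992.
m_X − m_P = −2.5 log₁₀(3.992) = -1.50.

-1.50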